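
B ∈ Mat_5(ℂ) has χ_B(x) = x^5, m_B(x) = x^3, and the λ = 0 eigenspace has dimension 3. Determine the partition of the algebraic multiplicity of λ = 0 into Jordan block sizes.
Block sizes for λ = 0: [3, 1, 1]

Step 1 — from the characteristic polynomial, algebraic multiplicity of λ = 0 is 5. From dim ker(B − (0)·I) = 3, there are exactly 3 Jordan blocks for λ = 0.
Step 2 — from the minimal polynomial, the factor (x − 0)^3 tells us the largest block for λ = 0 has size 3.
Step 3 — with total size 5, 3 blocks, and largest block 3, the block sizes (in nonincreasing order) are [3, 1, 1].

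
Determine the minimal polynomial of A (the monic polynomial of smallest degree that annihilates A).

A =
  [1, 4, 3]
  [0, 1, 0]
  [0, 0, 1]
x^2 - 2*x + 1

The characteristic polynomial is χ_A(x) = (x - 1)^3, so the eigenvalues are known. The minimal polynomial is
  m_A(x) = Π_λ (x − λ)^{k_λ}
where k_λ is the size of the *largest* Jordan block for λ (equivalently, the smallest k with (A − λI)^k v = 0 for every generalised eigenvector v of λ).

  λ = 1: largest Jordan block has size 2, contributing (x − 1)^2

So m_A(x) = (x - 1)^2 = x^2 - 2*x + 1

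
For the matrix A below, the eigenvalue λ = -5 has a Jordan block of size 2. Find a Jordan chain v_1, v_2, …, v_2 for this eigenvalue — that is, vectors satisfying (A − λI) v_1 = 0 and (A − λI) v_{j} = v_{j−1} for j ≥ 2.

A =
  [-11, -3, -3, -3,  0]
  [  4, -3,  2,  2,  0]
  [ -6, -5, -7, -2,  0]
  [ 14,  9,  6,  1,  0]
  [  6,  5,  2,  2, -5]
A Jordan chain for λ = -5 of length 2:
v_1 = (-6, 4, -6, 14, 6)ᵀ
v_2 = (1, 0, 0, 0, 0)ᵀ

Let N = A − (-5)·I. We want v_2 with N^2 v_2 = 0 but N^1 v_2 ≠ 0; then v_{j-1} := N · v_j for j = 2, …, 2.

Pick v_2 = (1, 0, 0, 0, 0)ᵀ.
Then v_1 = N · v_2 = (-6, 4, -6, 14, 6)ᵀ.

Sanity check: (A − (-5)·I) v_1 = (0, 0, 0, 0, 0)ᵀ = 0. ✓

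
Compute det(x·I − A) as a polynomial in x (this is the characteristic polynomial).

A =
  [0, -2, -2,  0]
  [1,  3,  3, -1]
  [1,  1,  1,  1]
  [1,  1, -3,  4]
x^4 - 8*x^3 + 24*x^2 - 32*x + 16

Expanding det(x·I − A) (e.g. by cofactor expansion or by noting that A is similar to its Jordan form J, which has the same characteristic polynomial as A) gives
  χ_A(x) = x^4 - 8*x^3 + 24*x^2 - 32*x + 16
which factors as (x - 2)^4. The eigenvalues (with algebraic multiplicities) are λ = 2 with multiplicity 4.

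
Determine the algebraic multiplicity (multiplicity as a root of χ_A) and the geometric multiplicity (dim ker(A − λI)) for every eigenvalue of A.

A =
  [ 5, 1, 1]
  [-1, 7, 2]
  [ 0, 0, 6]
λ = 6: alg = 3, geom = 1

Step 1 — factor the characteristic polynomial to read off the algebraic multiplicities:
  χ_A(x) = (x - 6)^3

Step 2 — compute geometric multiplicities via the rank-nullity identity g(λ) = n − rank(A − λI):
  rank(A − (6)·I) = 2, so dim ker(A − (6)·I) = n − 2 = 1

Summary:
  λ = 6: algebraic multiplicity = 3, geometric multiplicity = 1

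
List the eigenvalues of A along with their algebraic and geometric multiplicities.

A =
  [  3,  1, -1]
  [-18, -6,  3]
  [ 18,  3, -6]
λ = -3: alg = 3, geom = 2

Step 1 — factor the characteristic polynomial to read off the algebraic multiplicities:
  χ_A(x) = (x + 3)^3

Step 2 — compute geometric multiplicities via the rank-nullity identity g(λ) = n − rank(A − λI):
  rank(A − (-3)·I) = 1, so dim ker(A − (-3)·I) = n − 1 = 2

Summary:
  λ = -3: algebraic multiplicity = 3, geometric multiplicity = 2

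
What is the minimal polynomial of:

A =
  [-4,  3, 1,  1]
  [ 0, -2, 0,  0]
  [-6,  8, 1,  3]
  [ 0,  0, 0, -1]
x^4 + 6*x^3 + 13*x^2 + 12*x + 4

The characteristic polynomial is χ_A(x) = (x + 1)^2*(x + 2)^2, so the eigenvalues are known. The minimal polynomial is
  m_A(x) = Π_λ (x − λ)^{k_λ}
where k_λ is the size of the *largest* Jordan block for λ (equivalently, the smallest k with (A − λI)^k v = 0 for every generalised eigenvector v of λ).

  λ = -2: largest Jordan block has size 2, contributing (x + 2)^2
  λ = -1: largest Jordan block has size 2, contributing (x + 1)^2

So m_A(x) = (x + 1)^2*(x + 2)^2 = x^4 + 6*x^3 + 13*x^2 + 12*x + 4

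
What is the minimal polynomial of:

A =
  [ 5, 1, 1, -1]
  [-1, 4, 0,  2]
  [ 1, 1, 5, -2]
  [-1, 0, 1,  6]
x^3 - 15*x^2 + 75*x - 125

The characteristic polynomial is χ_A(x) = (x - 5)^4, so the eigenvalues are known. The minimal polynomial is
  m_A(x) = Π_λ (x − λ)^{k_λ}
where k_λ is the size of the *largest* Jordan block for λ (equivalently, the smallest k with (A − λI)^k v = 0 for every generalised eigenvector v of λ).

  λ = 5: largest Jordan block has size 3, contributing (x − 5)^3

So m_A(x) = (x - 5)^3 = x^3 - 15*x^2 + 75*x - 125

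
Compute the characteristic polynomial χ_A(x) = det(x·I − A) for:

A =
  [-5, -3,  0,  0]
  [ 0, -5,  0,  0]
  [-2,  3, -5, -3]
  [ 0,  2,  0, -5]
x^4 + 20*x^3 + 150*x^2 + 500*x + 625

Expanding det(x·I − A) (e.g. by cofactor expansion or by noting that A is similar to its Jordan form J, which has the same characteristic polynomial as A) gives
  χ_A(x) = x^4 + 20*x^3 + 150*x^2 + 500*x + 625
which factors as (x + 5)^4. The eigenvalues (with algebraic multiplicities) are λ = -5 with multiplicity 4.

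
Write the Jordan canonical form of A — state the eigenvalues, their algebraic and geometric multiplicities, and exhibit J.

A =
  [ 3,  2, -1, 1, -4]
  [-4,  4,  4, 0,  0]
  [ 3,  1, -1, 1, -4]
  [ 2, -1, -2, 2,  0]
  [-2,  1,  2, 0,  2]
J_2(2) ⊕ J_2(2) ⊕ J_1(2)

The characteristic polynomial is
  det(x·I − A) = x^5 - 10*x^4 + 40*x^3 - 80*x^2 + 80*x - 32 = (x - 2)^5

Eigenvalues and multiplicities (the geometric multiplicity of λ is n − rank(A − λI), which equals the number of Jordan blocks for λ):
  λ = 2: algebraic multiplicity = 5, geometric multiplicity = 3

Determining the block sizes for each eigenvalue:
  λ = 2: with am = 5 and gm = 3, the partition is not yet determined (e.g. several partitions of 5 into 3 parts exist). Let N = A − (2)·I. Computing rank(N^1) = 2, rank(N^2) = 0; the number of blocks of size ≥ j is rank(N^{j−1}) − rank(N^j), giving [3, 2]. So we have 2 block(s) of size 2, 1 block(s) of size 1 → block sizes [2, 2, 1]

Assembling the blocks gives a Jordan form
J =
  [2, 1, 0, 0, 0]
  [0, 2, 0, 0, 0]
  [0, 0, 2, 1, 0]
  [0, 0, 0, 2, 0]
  [0, 0, 0, 0, 2]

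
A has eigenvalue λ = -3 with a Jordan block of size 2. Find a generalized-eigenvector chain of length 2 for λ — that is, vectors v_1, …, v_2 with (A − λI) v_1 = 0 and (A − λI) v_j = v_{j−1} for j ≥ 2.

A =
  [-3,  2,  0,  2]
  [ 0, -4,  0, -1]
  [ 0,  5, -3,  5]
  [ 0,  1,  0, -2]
A Jordan chain for λ = -3 of length 2:
v_1 = (2, -1, 5, 1)ᵀ
v_2 = (0, 1, 0, 0)ᵀ

Let N = A − (-3)·I. We want v_2 with N^2 v_2 = 0 but N^1 v_2 ≠ 0; then v_{j-1} := N · v_j for j = 2, …, 2.

Pick v_2 = (0, 1, 0, 0)ᵀ.
Then v_1 = N · v_2 = (2, -1, 5, 1)ᵀ.

Sanity check: (A − (-3)·I) v_1 = (0, 0, 0, 0)ᵀ = 0. ✓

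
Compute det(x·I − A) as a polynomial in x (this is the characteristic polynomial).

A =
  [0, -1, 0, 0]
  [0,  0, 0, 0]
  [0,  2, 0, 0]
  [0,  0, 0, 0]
x^4

Expanding det(x·I − A) (e.g. by cofactor expansion or by noting that A is similar to its Jordan form J, which has the same characteristic polynomial as A) gives
  χ_A(x) = x^4
which factors as x^4. The eigenvalues (with algebraic multiplicities) are λ = 0 with multiplicity 4.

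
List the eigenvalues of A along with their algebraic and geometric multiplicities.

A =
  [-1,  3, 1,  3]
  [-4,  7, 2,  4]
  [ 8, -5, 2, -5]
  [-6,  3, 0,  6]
λ = 3: alg = 2, geom = 2; λ = 4: alg = 2, geom = 1

Step 1 — factor the characteristic polynomial to read off the algebraic multiplicities:
  χ_A(x) = (x - 4)^2*(x - 3)^2

Step 2 — compute geometric multiplicities via the rank-nullity identity g(λ) = n − rank(A − λI):
  rank(A − (3)·I) = 2, so dim ker(A − (3)·I) = n − 2 = 2
  rank(A − (4)·I) = 3, so dim ker(A − (4)·I) = n − 3 = 1

Summary:
  λ = 3: algebraic multiplicity = 2, geometric multiplicity = 2
  λ = 4: algebraic multiplicity = 2, geometric multiplicity = 1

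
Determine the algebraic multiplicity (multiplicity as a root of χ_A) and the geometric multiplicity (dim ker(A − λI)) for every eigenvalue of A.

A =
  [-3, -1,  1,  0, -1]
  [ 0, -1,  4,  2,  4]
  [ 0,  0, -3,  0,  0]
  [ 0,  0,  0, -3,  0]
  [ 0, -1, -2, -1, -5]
λ = -3: alg = 5, geom = 3

Step 1 — factor the characteristic polynomial to read off the algebraic multiplicities:
  χ_A(x) = (x + 3)^5

Step 2 — compute geometric multiplicities via the rank-nullity identity g(λ) = n − rank(A − λI):
  rank(A − (-3)·I) = 2, so dim ker(A − (-3)·I) = n − 2 = 3

Summary:
  λ = -3: algebraic multiplicity = 5, geometric multiplicity = 3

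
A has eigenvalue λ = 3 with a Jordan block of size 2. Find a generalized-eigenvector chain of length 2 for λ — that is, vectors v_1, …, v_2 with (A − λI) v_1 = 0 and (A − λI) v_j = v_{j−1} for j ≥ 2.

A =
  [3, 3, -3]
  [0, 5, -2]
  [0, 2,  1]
A Jordan chain for λ = 3 of length 2:
v_1 = (3, 2, 2)ᵀ
v_2 = (0, 1, 0)ᵀ

Let N = A − (3)·I. We want v_2 with N^2 v_2 = 0 but N^1 v_2 ≠ 0; then v_{j-1} := N · v_j for j = 2, …, 2.

Pick v_2 = (0, 1, 0)ᵀ.
Then v_1 = N · v_2 = (3, 2, 2)ᵀ.

Sanity check: (A − (3)·I) v_1 = (0, 0, 0)ᵀ = 0. ✓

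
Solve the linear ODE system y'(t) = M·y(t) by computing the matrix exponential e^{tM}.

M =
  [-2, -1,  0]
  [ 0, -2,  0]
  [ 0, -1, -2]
e^{tM} =
  [exp(-2*t), -t*exp(-2*t), 0]
  [0, exp(-2*t), 0]
  [0, -t*exp(-2*t), exp(-2*t)]

Strategy: write M = P · J · P⁻¹ where J is a Jordan canonical form, so e^{tM} = P · e^{tJ} · P⁻¹, and e^{tJ} can be computed block-by-block.

M has Jordan form
J =
  [-2,  1,  0]
  [ 0, -2,  0]
  [ 0,  0, -2]
(up to reordering of blocks).

Per-block formulas:
  For a 1×1 block at λ = -2: exp(t · [-2]) = [e^(-2t)].
  For a 2×2 Jordan block J_2(-2): exp(t · J_2(-2)) = e^(-2t)·(I + t·N), where N is the 2×2 nilpotent shift.

After assembling e^{tJ} and conjugating by P, we get:

e^{tM} =
  [exp(-2*t), -t*exp(-2*t), 0]
  [0, exp(-2*t), 0]
  [0, -t*exp(-2*t), exp(-2*t)]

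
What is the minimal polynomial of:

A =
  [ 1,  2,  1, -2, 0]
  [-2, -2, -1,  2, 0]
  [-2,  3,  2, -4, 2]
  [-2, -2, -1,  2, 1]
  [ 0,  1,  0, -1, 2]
x^3 - 3*x^2 + 3*x - 1

The characteristic polynomial is χ_A(x) = (x - 1)^5, so the eigenvalues are known. The minimal polynomial is
  m_A(x) = Π_λ (x − λ)^{k_λ}
where k_λ is the size of the *largest* Jordan block for λ (equivalently, the smallest k with (A − λI)^k v = 0 for every generalised eigenvector v of λ).

  λ = 1: largest Jordan block has size 3, contributing (x − 1)^3

So m_A(x) = (x - 1)^3 = x^3 - 3*x^2 + 3*x - 1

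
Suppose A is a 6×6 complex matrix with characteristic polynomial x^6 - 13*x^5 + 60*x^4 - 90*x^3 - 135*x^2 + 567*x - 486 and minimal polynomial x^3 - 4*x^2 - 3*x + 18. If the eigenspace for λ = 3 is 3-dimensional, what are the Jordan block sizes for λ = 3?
Block sizes for λ = 3: [2, 2, 1]

Step 1 — from the characteristic polynomial, algebraic multiplicity of λ = 3 is 5. From dim ker(A − (3)·I) = 3, there are exactly 3 Jordan blocks for λ = 3.
Step 2 — from the minimal polynomial, the factor (x − 3)^2 tells us the largest block for λ = 3 has size 2.
Step 3 — with total size 5, 3 blocks, and largest block 2, the block sizes (in nonincreasing order) are [2, 2, 1].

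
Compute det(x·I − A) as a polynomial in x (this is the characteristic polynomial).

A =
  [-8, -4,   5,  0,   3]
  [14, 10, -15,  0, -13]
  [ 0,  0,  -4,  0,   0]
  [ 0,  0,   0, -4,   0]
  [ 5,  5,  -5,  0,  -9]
x^5 + 15*x^4 + 80*x^3 + 160*x^2 - 256

Expanding det(x·I − A) (e.g. by cofactor expansion or by noting that A is similar to its Jordan form J, which has the same characteristic polynomial as A) gives
  χ_A(x) = x^5 + 15*x^4 + 80*x^3 + 160*x^2 - 256
which factors as (x - 1)*(x + 4)^4. The eigenvalues (with algebraic multiplicities) are λ = -4 with multiplicity 4, λ = 1 with multiplicity 1.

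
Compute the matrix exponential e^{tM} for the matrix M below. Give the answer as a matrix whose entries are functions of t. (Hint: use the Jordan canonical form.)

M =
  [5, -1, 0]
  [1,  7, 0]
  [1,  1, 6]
e^{tM} =
  [-t*exp(6*t) + exp(6*t), -t*exp(6*t), 0]
  [t*exp(6*t), t*exp(6*t) + exp(6*t), 0]
  [t*exp(6*t), t*exp(6*t), exp(6*t)]

Strategy: write M = P · J · P⁻¹ where J is a Jordan canonical form, so e^{tM} = P · e^{tJ} · P⁻¹, and e^{tJ} can be computed block-by-block.

M has Jordan form
J =
  [6, 1, 0]
  [0, 6, 0]
  [0, 0, 6]
(up to reordering of blocks).

Per-block formulas:
  For a 1×1 block at λ = 6: exp(t · [6]) = [e^(6t)].
  For a 2×2 Jordan block J_2(6): exp(t · J_2(6)) = e^(6t)·(I + t·N), where N is the 2×2 nilpotent shift.

After assembling e^{tJ} and conjugating by P, we get:

e^{tM} =
  [-t*exp(6*t) + exp(6*t), -t*exp(6*t), 0]
  [t*exp(6*t), t*exp(6*t) + exp(6*t), 0]
  [t*exp(6*t), t*exp(6*t), exp(6*t)]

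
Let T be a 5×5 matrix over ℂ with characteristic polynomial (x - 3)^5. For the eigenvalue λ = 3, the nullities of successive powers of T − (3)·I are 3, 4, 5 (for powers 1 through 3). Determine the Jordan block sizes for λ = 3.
Block sizes for λ = 3: [3, 1, 1]

From the dimensions of kernels of powers, the number of Jordan blocks of size at least j is d_j − d_{j−1} where d_j = dim ker(N^j) (with d_0 = 0). Computing the differences gives [3, 1, 1].
The number of blocks of size exactly k is (#blocks of size ≥ k) − (#blocks of size ≥ k + 1), so the partition is: 2 block(s) of size 1, 1 block(s) of size 3.
In nonincreasing order the block sizes are [3, 1, 1].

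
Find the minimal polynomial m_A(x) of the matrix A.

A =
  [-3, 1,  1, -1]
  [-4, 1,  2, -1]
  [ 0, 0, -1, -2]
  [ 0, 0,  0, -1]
x^3 + 3*x^2 + 3*x + 1

The characteristic polynomial is χ_A(x) = (x + 1)^4, so the eigenvalues are known. The minimal polynomial is
  m_A(x) = Π_λ (x − λ)^{k_λ}
where k_λ is the size of the *largest* Jordan block for λ (equivalently, the smallest k with (A − λI)^k v = 0 for every generalised eigenvector v of λ).

  λ = -1: largest Jordan block has size 3, contributing (x + 1)^3

So m_A(x) = (x + 1)^3 = x^3 + 3*x^2 + 3*x + 1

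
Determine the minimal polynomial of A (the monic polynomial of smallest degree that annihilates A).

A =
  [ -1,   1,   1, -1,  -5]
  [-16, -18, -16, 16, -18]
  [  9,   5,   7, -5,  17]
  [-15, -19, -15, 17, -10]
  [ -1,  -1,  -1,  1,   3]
x^4 - 10*x^3 + 21*x^2 + 40*x - 100

The characteristic polynomial is χ_A(x) = (x - 5)^2*(x - 2)*(x + 2)^2, so the eigenvalues are known. The minimal polynomial is
  m_A(x) = Π_λ (x − λ)^{k_λ}
where k_λ is the size of the *largest* Jordan block for λ (equivalently, the smallest k with (A − λI)^k v = 0 for every generalised eigenvector v of λ).

  λ = -2: largest Jordan block has size 1, contributing (x + 2)
  λ = 2: largest Jordan block has size 1, contributing (x − 2)
  λ = 5: largest Jordan block has size 2, contributing (x − 5)^2

So m_A(x) = (x - 5)^2*(x - 2)*(x + 2) = x^4 - 10*x^3 + 21*x^2 + 40*x - 100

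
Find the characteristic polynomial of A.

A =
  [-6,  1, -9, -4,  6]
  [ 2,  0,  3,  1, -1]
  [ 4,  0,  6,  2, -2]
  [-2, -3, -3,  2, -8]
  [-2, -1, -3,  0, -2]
x^5

Expanding det(x·I − A) (e.g. by cofactor expansion or by noting that A is similar to its Jordan form J, which has the same characteristic polynomial as A) gives
  χ_A(x) = x^5
which factors as x^5. The eigenvalues (with algebraic multiplicities) are λ = 0 with multiplicity 5.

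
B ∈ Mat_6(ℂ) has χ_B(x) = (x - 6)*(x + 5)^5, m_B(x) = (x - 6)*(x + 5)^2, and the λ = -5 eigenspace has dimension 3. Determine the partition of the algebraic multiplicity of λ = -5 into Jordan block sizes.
Block sizes for λ = -5: [2, 2, 1]

Step 1 — from the characteristic polynomial, algebraic multiplicity of λ = -5 is 5. From dim ker(B − (-5)·I) = 3, there are exactly 3 Jordan blocks for λ = -5.
Step 2 — from the minimal polynomial, the factor (x + 5)^2 tells us the largest block for λ = -5 has size 2.
Step 3 — with total size 5, 3 blocks, and largest block 2, the block sizes (in nonincreasing order) are [2, 2, 1].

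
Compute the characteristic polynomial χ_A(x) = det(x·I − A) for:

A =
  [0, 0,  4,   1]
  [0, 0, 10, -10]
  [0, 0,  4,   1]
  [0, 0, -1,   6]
x^4 - 10*x^3 + 25*x^2

Expanding det(x·I − A) (e.g. by cofactor expansion or by noting that A is similar to its Jordan form J, which has the same characteristic polynomial as A) gives
  χ_A(x) = x^4 - 10*x^3 + 25*x^2
which factors as x^2*(x - 5)^2. The eigenvalues (with algebraic multiplicities) are λ = 0 with multiplicity 2, λ = 5 with multiplicity 2.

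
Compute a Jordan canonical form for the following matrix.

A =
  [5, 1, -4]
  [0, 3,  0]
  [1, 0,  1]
J_3(3)

The characteristic polynomial is
  det(x·I − A) = x^3 - 9*x^2 + 27*x - 27 = (x - 3)^3

Eigenvalues and multiplicities (the geometric multiplicity of λ is n − rank(A − λI), which equals the number of Jordan blocks for λ):
  λ = 3: algebraic multiplicity = 3, geometric multiplicity = 1

Determining the block sizes for each eigenvalue:
  λ = 3: one block (gm = 1), so the single block has size am = 3 → block sizes [3]

Assembling the blocks gives a Jordan form
J =
  [3, 1, 0]
  [0, 3, 1]
  [0, 0, 3]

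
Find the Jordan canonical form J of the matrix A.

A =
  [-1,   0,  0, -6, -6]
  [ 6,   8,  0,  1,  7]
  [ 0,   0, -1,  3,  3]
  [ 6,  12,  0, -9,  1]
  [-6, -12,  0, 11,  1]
J_1(-4) ⊕ J_1(-1) ⊕ J_1(-1) ⊕ J_2(2)

The characteristic polynomial is
  det(x·I − A) = x^5 + 2*x^4 - 11*x^3 - 8*x^2 + 20*x + 16 = (x - 2)^2*(x + 1)^2*(x + 4)

Eigenvalues and multiplicities (the geometric multiplicity of λ is n − rank(A − λI), which equals the number of Jordan blocks for λ):
  λ = -4: algebraic multiplicity = 1, geometric multiplicity = 1
  λ = -1: algebraic multiplicity = 2, geometric multiplicity = 2
  λ = 2: algebraic multiplicity = 2, geometric multiplicity = 1

Determining the block sizes for each eigenvalue:
  λ = -4: one block (gm = 1), so the single block has size am = 1 → block sizes [1]
  λ = -1: gm = am = 2, so every block has size 1 → block sizes [1, 1]
  λ = 2: one block (gm = 1), so the single block has size am = 2 → block sizes [2]

Assembling the blocks gives a Jordan form
J =
  [-4,  0,  0, 0, 0]
  [ 0, -1,  0, 0, 0]
  [ 0,  0, -1, 0, 0]
  [ 0,  0,  0, 2, 1]
  [ 0,  0,  0, 0, 2]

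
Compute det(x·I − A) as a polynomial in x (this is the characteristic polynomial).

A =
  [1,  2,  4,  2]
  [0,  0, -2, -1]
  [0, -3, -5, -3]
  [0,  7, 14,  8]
x^4 - 4*x^3 + 6*x^2 - 4*x + 1

Expanding det(x·I − A) (e.g. by cofactor expansion or by noting that A is similar to its Jordan form J, which has the same characteristic polynomial as A) gives
  χ_A(x) = x^4 - 4*x^3 + 6*x^2 - 4*x + 1
which factors as (x - 1)^4. The eigenvalues (with algebraic multiplicities) are λ = 1 with multiplicity 4.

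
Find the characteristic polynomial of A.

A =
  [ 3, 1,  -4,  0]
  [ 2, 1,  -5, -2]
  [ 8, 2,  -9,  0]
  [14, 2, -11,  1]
x^4 + 4*x^3 + 6*x^2 + 4*x + 1

Expanding det(x·I − A) (e.g. by cofactor expansion or by noting that A is similar to its Jordan form J, which has the same characteristic polynomial as A) gives
  χ_A(x) = x^4 + 4*x^3 + 6*x^2 + 4*x + 1
which factors as (x + 1)^4. The eigenvalues (with algebraic multiplicities) are λ = -1 with multiplicity 4.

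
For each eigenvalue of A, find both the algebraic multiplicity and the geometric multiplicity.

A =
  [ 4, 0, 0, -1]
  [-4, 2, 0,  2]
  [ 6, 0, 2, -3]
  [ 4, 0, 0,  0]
λ = 2: alg = 4, geom = 3

Step 1 — factor the characteristic polynomial to read off the algebraic multiplicities:
  χ_A(x) = (x - 2)^4

Step 2 — compute geometric multiplicities via the rank-nullity identity g(λ) = n − rank(A − λI):
  rank(A − (2)·I) = 1, so dim ker(A − (2)·I) = n − 1 = 3

Summary:
  λ = 2: algebraic multiplicity = 4, geometric multiplicity = 3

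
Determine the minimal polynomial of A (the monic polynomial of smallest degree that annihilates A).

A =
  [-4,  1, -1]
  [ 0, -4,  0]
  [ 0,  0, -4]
x^2 + 8*x + 16

The characteristic polynomial is χ_A(x) = (x + 4)^3, so the eigenvalues are known. The minimal polynomial is
  m_A(x) = Π_λ (x − λ)^{k_λ}
where k_λ is the size of the *largest* Jordan block for λ (equivalently, the smallest k with (A − λI)^k v = 0 for every generalised eigenvector v of λ).

  λ = -4: largest Jordan block has size 2, contributing (x + 4)^2

So m_A(x) = (x + 4)^2 = x^2 + 8*x + 16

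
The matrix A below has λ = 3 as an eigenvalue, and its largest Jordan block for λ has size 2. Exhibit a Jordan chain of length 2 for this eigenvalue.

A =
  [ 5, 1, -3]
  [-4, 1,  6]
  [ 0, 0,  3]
A Jordan chain for λ = 3 of length 2:
v_1 = (2, -4, 0)ᵀ
v_2 = (1, 0, 0)ᵀ

Let N = A − (3)·I. We want v_2 with N^2 v_2 = 0 but N^1 v_2 ≠ 0; then v_{j-1} := N · v_j for j = 2, …, 2.

Pick v_2 = (1, 0, 0)ᵀ.
Then v_1 = N · v_2 = (2, -4, 0)ᵀ.

Sanity check: (A − (3)·I) v_1 = (0, 0, 0)ᵀ = 0. ✓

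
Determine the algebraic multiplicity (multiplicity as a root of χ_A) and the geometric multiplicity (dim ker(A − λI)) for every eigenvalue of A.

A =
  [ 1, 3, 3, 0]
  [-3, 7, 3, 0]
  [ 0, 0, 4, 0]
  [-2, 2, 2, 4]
λ = 4: alg = 4, geom = 3

Step 1 — factor the characteristic polynomial to read off the algebraic multiplicities:
  χ_A(x) = (x - 4)^4

Step 2 — compute geometric multiplicities via the rank-nullity identity g(λ) = n − rank(A − λI):
  rank(A − (4)·I) = 1, so dim ker(A − (4)·I) = n − 1 = 3

Summary:
  λ = 4: algebraic multiplicity = 4, geometric multiplicity = 3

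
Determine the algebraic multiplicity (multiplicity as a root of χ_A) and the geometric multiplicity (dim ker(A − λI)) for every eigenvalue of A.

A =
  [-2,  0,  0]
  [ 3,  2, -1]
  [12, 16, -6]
λ = -2: alg = 3, geom = 2

Step 1 — factor the characteristic polynomial to read off the algebraic multiplicities:
  χ_A(x) = (x + 2)^3

Step 2 — compute geometric multiplicities via the rank-nullity identity g(λ) = n − rank(A − λI):
  rank(A − (-2)·I) = 1, so dim ker(A − (-2)·I) = n − 1 = 2

Summary:
  λ = -2: algebraic multiplicity = 3, geometric multiplicity = 2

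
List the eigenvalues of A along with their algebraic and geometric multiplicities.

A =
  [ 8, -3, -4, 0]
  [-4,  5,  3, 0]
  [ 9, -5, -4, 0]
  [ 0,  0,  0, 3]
λ = 3: alg = 4, geom = 2

Step 1 — factor the characteristic polynomial to read off the algebraic multiplicities:
  χ_A(x) = (x - 3)^4

Step 2 — compute geometric multiplicities via the rank-nullity identity g(λ) = n − rank(A − λI):
  rank(A − (3)·I) = 2, so dim ker(A − (3)·I) = n − 2 = 2

Summary:
  λ = 3: algebraic multiplicity = 4, geometric multiplicity = 2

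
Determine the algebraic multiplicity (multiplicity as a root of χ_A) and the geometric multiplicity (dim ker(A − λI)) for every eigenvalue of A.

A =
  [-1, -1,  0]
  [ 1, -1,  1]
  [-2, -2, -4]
λ = -2: alg = 3, geom = 1

Step 1 — factor the characteristic polynomial to read off the algebraic multiplicities:
  χ_A(x) = (x + 2)^3

Step 2 — compute geometric multiplicities via the rank-nullity identity g(λ) = n − rank(A − λI):
  rank(A − (-2)·I) = 2, so dim ker(A − (-2)·I) = n − 2 = 1

Summary:
  λ = -2: algebraic multiplicity = 3, geometric multiplicity = 1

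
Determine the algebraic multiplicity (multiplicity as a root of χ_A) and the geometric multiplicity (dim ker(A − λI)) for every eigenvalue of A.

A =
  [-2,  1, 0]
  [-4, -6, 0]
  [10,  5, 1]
λ = -4: alg = 2, geom = 1; λ = 1: alg = 1, geom = 1

Step 1 — factor the characteristic polynomial to read off the algebraic multiplicities:
  χ_A(x) = (x - 1)*(x + 4)^2

Step 2 — compute geometric multiplicities via the rank-nullity identity g(λ) = n − rank(A − λI):
  rank(A − (-4)·I) = 2, so dim ker(A − (-4)·I) = n − 2 = 1
  rank(A − (1)·I) = 2, so dim ker(A − (1)·I) = n − 2 = 1

Summary:
  λ = -4: algebraic multiplicity = 2, geometric multiplicity = 1
  λ = 1: algebraic multiplicity = 1, geometric multiplicity = 1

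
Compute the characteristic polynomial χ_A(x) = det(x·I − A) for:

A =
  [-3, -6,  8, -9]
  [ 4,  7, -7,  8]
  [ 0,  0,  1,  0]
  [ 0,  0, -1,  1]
x^4 - 6*x^3 + 12*x^2 - 10*x + 3

Expanding det(x·I − A) (e.g. by cofactor expansion or by noting that A is similar to its Jordan form J, which has the same characteristic polynomial as A) gives
  χ_A(x) = x^4 - 6*x^3 + 12*x^2 - 10*x + 3
which factors as (x - 3)*(x - 1)^3. The eigenvalues (with algebraic multiplicities) are λ = 1 with multiplicity 3, λ = 3 with multiplicity 1.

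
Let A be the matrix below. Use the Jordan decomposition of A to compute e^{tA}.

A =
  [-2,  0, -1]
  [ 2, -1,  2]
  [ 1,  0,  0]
e^{tA} =
  [-t*exp(-t) + exp(-t), 0, -t*exp(-t)]
  [2*t*exp(-t), exp(-t), 2*t*exp(-t)]
  [t*exp(-t), 0, t*exp(-t) + exp(-t)]

Strategy: write A = P · J · P⁻¹ where J is a Jordan canonical form, so e^{tA} = P · e^{tJ} · P⁻¹, and e^{tJ} can be computed block-by-block.

A has Jordan form
J =
  [-1,  1,  0]
  [ 0, -1,  0]
  [ 0,  0, -1]
(up to reordering of blocks).

Per-block formulas:
  For a 2×2 Jordan block J_2(-1): exp(t · J_2(-1)) = e^(-1t)·(I + t·N), where N is the 2×2 nilpotent shift.
  For a 1×1 block at λ = -1: exp(t · [-1]) = [e^(-1t)].

After assembling e^{tJ} and conjugating by P, we get:

e^{tA} =
  [-t*exp(-t) + exp(-t), 0, -t*exp(-t)]
  [2*t*exp(-t), exp(-t), 2*t*exp(-t)]
  [t*exp(-t), 0, t*exp(-t) + exp(-t)]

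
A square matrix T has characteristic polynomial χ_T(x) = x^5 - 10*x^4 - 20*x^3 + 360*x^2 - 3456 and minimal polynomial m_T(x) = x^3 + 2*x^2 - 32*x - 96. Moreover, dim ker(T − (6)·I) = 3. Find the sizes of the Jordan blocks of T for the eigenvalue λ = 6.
Block sizes for λ = 6: [1, 1, 1]

Step 1 — from the characteristic polynomial, algebraic multiplicity of λ = 6 is 3. From dim ker(T − (6)·I) = 3, there are exactly 3 Jordan blocks for λ = 6.
Step 2 — from the minimal polynomial, the factor (x − 6) tells us the largest block for λ = 6 has size 1.
Step 3 — with total size 3, 3 blocks, and largest block 1, the block sizes (in nonincreasing order) are [1, 1, 1].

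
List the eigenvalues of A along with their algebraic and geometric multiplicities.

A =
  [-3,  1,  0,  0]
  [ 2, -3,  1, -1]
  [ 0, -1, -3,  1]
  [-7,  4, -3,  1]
λ = -2: alg = 4, geom = 2

Step 1 — factor the characteristic polynomial to read off the algebraic multiplicities:
  χ_A(x) = (x + 2)^4

Step 2 — compute geometric multiplicities via the rank-nullity identity g(λ) = n − rank(A − λI):
  rank(A − (-2)·I) = 2, so dim ker(A − (-2)·I) = n − 2 = 2

Summary:
  λ = -2: algebraic multiplicity = 4, geometric multiplicity = 2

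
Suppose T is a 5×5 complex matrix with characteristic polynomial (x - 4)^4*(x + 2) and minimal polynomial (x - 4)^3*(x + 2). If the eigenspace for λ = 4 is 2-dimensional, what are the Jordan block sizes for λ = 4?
Block sizes for λ = 4: [3, 1]

Step 1 — from the characteristic polynomial, algebraic multiplicity of λ = 4 is 4. From dim ker(T − (4)·I) = 2, there are exactly 2 Jordan blocks for λ = 4.
Step 2 — from the minimal polynomial, the factor (x − 4)^3 tells us the largest block for λ = 4 has size 3.
Step 3 — with total size 4, 2 blocks, and largest block 3, the block sizes (in nonincreasing order) are [3, 1].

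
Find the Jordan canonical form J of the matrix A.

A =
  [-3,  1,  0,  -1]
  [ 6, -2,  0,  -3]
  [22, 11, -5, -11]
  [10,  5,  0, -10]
J_2(-5) ⊕ J_1(-5) ⊕ J_1(-5)

The characteristic polynomial is
  det(x·I − A) = x^4 + 20*x^3 + 150*x^2 + 500*x + 625 = (x + 5)^4

Eigenvalues and multiplicities (the geometric multiplicity of λ is n − rank(A − λI), which equals the number of Jordan blocks for λ):
  λ = -5: algebraic multiplicity = 4, geometric multiplicity = 3

Determining the block sizes for each eigenvalue:
  λ = -5: 3 blocks summing to 4 forces exactly one block of size 2 and the rest size 1 → block sizes [2, 1, 1]

Assembling the blocks gives a Jordan form
J =
  [-5,  1,  0,  0]
  [ 0, -5,  0,  0]
  [ 0,  0, -5,  0]
  [ 0,  0,  0, -5]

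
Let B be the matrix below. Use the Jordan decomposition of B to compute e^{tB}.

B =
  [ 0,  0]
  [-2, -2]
e^{tB} =
  [1, 0]
  [-1 + exp(-2*t), exp(-2*t)]

Strategy: write B = P · J · P⁻¹ where J is a Jordan canonical form, so e^{tB} = P · e^{tJ} · P⁻¹, and e^{tJ} can be computed block-by-block.

B has Jordan form
J =
  [-2, 0]
  [ 0, 0]
(up to reordering of blocks).

Per-block formulas:
  For a 1×1 block at λ = 0: exp(t · [0]) = [e^(0t)].
  For a 1×1 block at λ = -2: exp(t · [-2]) = [e^(-2t)].

After assembling e^{tJ} and conjugating by P, we get:

e^{tB} =
  [1, 0]
  [-1 + exp(-2*t), exp(-2*t)]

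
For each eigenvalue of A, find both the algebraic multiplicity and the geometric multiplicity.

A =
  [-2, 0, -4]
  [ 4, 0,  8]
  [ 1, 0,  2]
λ = 0: alg = 3, geom = 2

Step 1 — factor the characteristic polynomial to read off the algebraic multiplicities:
  χ_A(x) = x^3

Step 2 — compute geometric multiplicities via the rank-nullity identity g(λ) = n − rank(A − λI):
  rank(A − (0)·I) = 1, so dim ker(A − (0)·I) = n − 1 = 2

Summary:
  λ = 0: algebraic multiplicity = 3, geometric multiplicity = 2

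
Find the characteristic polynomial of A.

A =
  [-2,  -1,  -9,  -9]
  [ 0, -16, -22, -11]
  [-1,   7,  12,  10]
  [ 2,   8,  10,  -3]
x^4 + 9*x^3 - 15*x^2 - 325*x - 750

Expanding det(x·I − A) (e.g. by cofactor expansion or by noting that A is similar to its Jordan form J, which has the same characteristic polynomial as A) gives
  χ_A(x) = x^4 + 9*x^3 - 15*x^2 - 325*x - 750
which factors as (x - 6)*(x + 5)^3. The eigenvalues (with algebraic multiplicities) are λ = -5 with multiplicity 3, λ = 6 with multiplicity 1.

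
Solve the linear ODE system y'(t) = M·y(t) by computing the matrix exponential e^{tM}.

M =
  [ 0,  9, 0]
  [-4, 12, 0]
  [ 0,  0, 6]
e^{tM} =
  [-6*t*exp(6*t) + exp(6*t), 9*t*exp(6*t), 0]
  [-4*t*exp(6*t), 6*t*exp(6*t) + exp(6*t), 0]
  [0, 0, exp(6*t)]

Strategy: write M = P · J · P⁻¹ where J is a Jordan canonical form, so e^{tM} = P · e^{tJ} · P⁻¹, and e^{tJ} can be computed block-by-block.

M has Jordan form
J =
  [6, 1, 0]
  [0, 6, 0]
  [0, 0, 6]
(up to reordering of blocks).

Per-block formulas:
  For a 1×1 block at λ = 6: exp(t · [6]) = [e^(6t)].
  For a 2×2 Jordan block J_2(6): exp(t · J_2(6)) = e^(6t)·(I + t·N), where N is the 2×2 nilpotent shift.

After assembling e^{tJ} and conjugating by P, we get:

e^{tM} =
  [-6*t*exp(6*t) + exp(6*t), 9*t*exp(6*t), 0]
  [-4*t*exp(6*t), 6*t*exp(6*t) + exp(6*t), 0]
  [0, 0, exp(6*t)]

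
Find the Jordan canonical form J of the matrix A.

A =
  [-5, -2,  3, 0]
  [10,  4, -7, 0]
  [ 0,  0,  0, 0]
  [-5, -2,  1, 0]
J_1(-1) ⊕ J_2(0) ⊕ J_1(0)

The characteristic polynomial is
  det(x·I − A) = x^4 + x^3 = x^3*(x + 1)

Eigenvalues and multiplicities (the geometric multiplicity of λ is n − rank(A − λI), which equals the number of Jordan blocks for λ):
  λ = -1: algebraic multiplicity = 1, geometric multiplicity = 1
  λ = 0: algebraic multiplicity = 3, geometric multiplicity = 2

Determining the block sizes for each eigenvalue:
  λ = -1: one block (gm = 1), so the single block has size am = 1 → block sizes [1]
  λ = 0: 2 blocks summing to 3 forces exactly one block of size 2 and the rest size 1 → block sizes [2, 1]

Assembling the blocks gives a Jordan form
J =
  [-1, 0, 0, 0]
  [ 0, 0, 1, 0]
  [ 0, 0, 0, 0]
  [ 0, 0, 0, 0]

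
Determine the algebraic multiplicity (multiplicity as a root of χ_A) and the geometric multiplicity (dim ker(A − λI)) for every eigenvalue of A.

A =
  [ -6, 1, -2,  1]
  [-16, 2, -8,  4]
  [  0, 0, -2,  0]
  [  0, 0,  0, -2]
λ = -2: alg = 4, geom = 3

Step 1 — factor the characteristic polynomial to read off the algebraic multiplicities:
  χ_A(x) = (x + 2)^4

Step 2 — compute geometric multiplicities via the rank-nullity identity g(λ) = n − rank(A − λI):
  rank(A − (-2)·I) = 1, so dim ker(A − (-2)·I) = n − 1 = 3

Summary:
  λ = -2: algebraic multiplicity = 4, geometric multiplicity = 3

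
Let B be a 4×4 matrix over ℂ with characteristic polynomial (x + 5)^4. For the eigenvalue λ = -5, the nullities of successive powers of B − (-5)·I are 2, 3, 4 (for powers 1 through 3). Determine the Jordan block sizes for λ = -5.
Block sizes for λ = -5: [3, 1]

From the dimensions of kernels of powers, the number of Jordan blocks of size at least j is d_j − d_{j−1} where d_j = dim ker(N^j) (with d_0 = 0). Computing the differences gives [2, 1, 1].
The number of blocks of size exactly k is (#blocks of size ≥ k) − (#blocks of size ≥ k + 1), so the partition is: 1 block(s) of size 1, 1 block(s) of size 3.
In nonincreasing order the block sizes are [3, 1].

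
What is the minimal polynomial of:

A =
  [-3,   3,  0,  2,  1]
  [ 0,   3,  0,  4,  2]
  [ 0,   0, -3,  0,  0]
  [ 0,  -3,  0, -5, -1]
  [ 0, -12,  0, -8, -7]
x^2 + 6*x + 9

The characteristic polynomial is χ_A(x) = (x + 3)^5, so the eigenvalues are known. The minimal polynomial is
  m_A(x) = Π_λ (x − λ)^{k_λ}
where k_λ is the size of the *largest* Jordan block for λ (equivalently, the smallest k with (A − λI)^k v = 0 for every generalised eigenvector v of λ).

  λ = -3: largest Jordan block has size 2, contributing (x + 3)^2

So m_A(x) = (x + 3)^2 = x^2 + 6*x + 9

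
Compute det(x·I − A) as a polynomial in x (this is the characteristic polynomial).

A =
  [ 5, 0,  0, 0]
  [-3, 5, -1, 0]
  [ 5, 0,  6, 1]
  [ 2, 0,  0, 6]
x^4 - 22*x^3 + 181*x^2 - 660*x + 900

Expanding det(x·I − A) (e.g. by cofactor expansion or by noting that A is similar to its Jordan form J, which has the same characteristic polynomial as A) gives
  χ_A(x) = x^4 - 22*x^3 + 181*x^2 - 660*x + 900
which factors as (x - 6)^2*(x - 5)^2. The eigenvalues (with algebraic multiplicities) are λ = 5 with multiplicity 2, λ = 6 with multiplicity 2.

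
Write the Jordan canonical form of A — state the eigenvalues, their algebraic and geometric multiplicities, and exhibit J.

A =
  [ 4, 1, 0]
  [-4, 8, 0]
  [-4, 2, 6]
J_2(6) ⊕ J_1(6)

The characteristic polynomial is
  det(x·I − A) = x^3 - 18*x^2 + 108*x - 216 = (x - 6)^3

Eigenvalues and multiplicities (the geometric multiplicity of λ is n − rank(A − λI), which equals the number of Jordan blocks for λ):
  λ = 6: algebraic multiplicity = 3, geometric multiplicity = 2

Determining the block sizes for each eigenvalue:
  λ = 6: 2 blocks summing to 3 forces exactly one block of size 2 and the rest size 1 → block sizes [2, 1]

Assembling the blocks gives a Jordan form
J =
  [6, 1, 0]
  [0, 6, 0]
  [0, 0, 6]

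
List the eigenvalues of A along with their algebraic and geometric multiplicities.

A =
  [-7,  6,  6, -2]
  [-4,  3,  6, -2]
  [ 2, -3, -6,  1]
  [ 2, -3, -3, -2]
λ = -3: alg = 4, geom = 3

Step 1 — factor the characteristic polynomial to read off the algebraic multiplicities:
  χ_A(x) = (x + 3)^4

Step 2 — compute geometric multiplicities via the rank-nullity identity g(λ) = n − rank(A − λI):
  rank(A − (-3)·I) = 1, so dim ker(A − (-3)·I) = n − 1 = 3

Summary:
  λ = -3: algebraic multiplicity = 4, geometric multiplicity = 3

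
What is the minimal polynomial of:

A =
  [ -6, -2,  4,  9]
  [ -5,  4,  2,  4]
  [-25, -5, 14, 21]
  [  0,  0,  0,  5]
x^4 - 17*x^3 + 108*x^2 - 304*x + 320

The characteristic polynomial is χ_A(x) = (x - 5)*(x - 4)^3, so the eigenvalues are known. The minimal polynomial is
  m_A(x) = Π_λ (x − λ)^{k_λ}
where k_λ is the size of the *largest* Jordan block for λ (equivalently, the smallest k with (A − λI)^k v = 0 for every generalised eigenvector v of λ).

  λ = 4: largest Jordan block has size 3, contributing (x − 4)^3
  λ = 5: largest Jordan block has size 1, contributing (x − 5)

So m_A(x) = (x - 5)*(x - 4)^3 = x^4 - 17*x^3 + 108*x^2 - 304*x + 320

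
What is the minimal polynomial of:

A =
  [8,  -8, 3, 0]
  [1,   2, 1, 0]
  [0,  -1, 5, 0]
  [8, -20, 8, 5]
x^3 - 15*x^2 + 75*x - 125

The characteristic polynomial is χ_A(x) = (x - 5)^4, so the eigenvalues are known. The minimal polynomial is
  m_A(x) = Π_λ (x − λ)^{k_λ}
where k_λ is the size of the *largest* Jordan block for λ (equivalently, the smallest k with (A − λI)^k v = 0 for every generalised eigenvector v of λ).

  λ = 5: largest Jordan block has size 3, contributing (x − 5)^3

So m_A(x) = (x - 5)^3 = x^3 - 15*x^2 + 75*x - 125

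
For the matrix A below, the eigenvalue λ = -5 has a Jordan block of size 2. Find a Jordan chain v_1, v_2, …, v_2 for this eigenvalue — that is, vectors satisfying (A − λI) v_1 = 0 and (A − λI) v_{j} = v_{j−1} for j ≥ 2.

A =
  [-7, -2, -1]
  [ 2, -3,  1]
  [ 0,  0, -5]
A Jordan chain for λ = -5 of length 2:
v_1 = (-2, 2, 0)ᵀ
v_2 = (1, 0, 0)ᵀ

Let N = A − (-5)·I. We want v_2 with N^2 v_2 = 0 but N^1 v_2 ≠ 0; then v_{j-1} := N · v_j for j = 2, …, 2.

Pick v_2 = (1, 0, 0)ᵀ.
Then v_1 = N · v_2 = (-2, 2, 0)ᵀ.

Sanity check: (A − (-5)·I) v_1 = (0, 0, 0)ᵀ = 0. ✓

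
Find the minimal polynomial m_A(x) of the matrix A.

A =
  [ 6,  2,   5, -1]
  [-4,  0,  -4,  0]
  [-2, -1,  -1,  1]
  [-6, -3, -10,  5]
x^4 - 10*x^3 + 37*x^2 - 60*x + 36

The characteristic polynomial is χ_A(x) = (x - 3)^2*(x - 2)^2, so the eigenvalues are known. The minimal polynomial is
  m_A(x) = Π_λ (x − λ)^{k_λ}
where k_λ is the size of the *largest* Jordan block for λ (equivalently, the smallest k with (A − λI)^k v = 0 for every generalised eigenvector v of λ).

  λ = 2: largest Jordan block has size 2, contributing (x − 2)^2
  λ = 3: largest Jordan block has size 2, contributing (x − 3)^2

So m_A(x) = (x - 3)^2*(x - 2)^2 = x^4 - 10*x^3 + 37*x^2 - 60*x + 36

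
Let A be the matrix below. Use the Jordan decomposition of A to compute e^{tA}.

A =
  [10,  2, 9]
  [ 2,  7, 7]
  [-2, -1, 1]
e^{tA} =
  [t^2*exp(6*t) + 4*t*exp(6*t) + exp(6*t), t^2*exp(6*t)/2 + 2*t*exp(6*t), 5*t^2*exp(6*t)/2 + 9*t*exp(6*t)]
  [-2*t^2*exp(6*t) + 2*t*exp(6*t), -t^2*exp(6*t) + t*exp(6*t) + exp(6*t), -5*t^2*exp(6*t) + 7*t*exp(6*t)]
  [-2*t*exp(6*t), -t*exp(6*t), -5*t*exp(6*t) + exp(6*t)]

Strategy: write A = P · J · P⁻¹ where J is a Jordan canonical form, so e^{tA} = P · e^{tJ} · P⁻¹, and e^{tJ} can be computed block-by-block.

A has Jordan form
J =
  [6, 1, 0]
  [0, 6, 1]
  [0, 0, 6]
(up to reordering of blocks).

Per-block formulas:
  For a 3×3 Jordan block J_3(6): exp(t · J_3(6)) = e^(6t)·(I + t·N + (t^2/2)·N^2), where N is the 3×3 nilpotent shift.

After assembling e^{tJ} and conjugating by P, we get:

e^{tA} =
  [t^2*exp(6*t) + 4*t*exp(6*t) + exp(6*t), t^2*exp(6*t)/2 + 2*t*exp(6*t), 5*t^2*exp(6*t)/2 + 9*t*exp(6*t)]
  [-2*t^2*exp(6*t) + 2*t*exp(6*t), -t^2*exp(6*t) + t*exp(6*t) + exp(6*t), -5*t^2*exp(6*t) + 7*t*exp(6*t)]
  [-2*t*exp(6*t), -t*exp(6*t), -5*t*exp(6*t) + exp(6*t)]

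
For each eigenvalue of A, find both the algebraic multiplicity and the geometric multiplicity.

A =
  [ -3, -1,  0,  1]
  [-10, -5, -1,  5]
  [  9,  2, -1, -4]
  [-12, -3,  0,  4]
λ = -2: alg = 3, geom = 1; λ = 1: alg = 1, geom = 1

Step 1 — factor the characteristic polynomial to read off the algebraic multiplicities:
  χ_A(x) = (x - 1)*(x + 2)^3

Step 2 — compute geometric multiplicities via the rank-nullity identity g(λ) = n − rank(A − λI):
  rank(A − (-2)·I) = 3, so dim ker(A − (-2)·I) = n − 3 = 1
  rank(A − (1)·I) = 3, so dim ker(A − (1)·I) = n − 3 = 1

Summary:
  λ = -2: algebraic multiplicity = 3, geometric multiplicity = 1
  λ = 1: algebraic multiplicity = 1, geometric multiplicity = 1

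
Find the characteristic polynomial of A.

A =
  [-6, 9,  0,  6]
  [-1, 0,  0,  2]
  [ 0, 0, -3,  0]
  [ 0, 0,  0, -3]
x^4 + 12*x^3 + 54*x^2 + 108*x + 81

Expanding det(x·I − A) (e.g. by cofactor expansion or by noting that A is similar to its Jordan form J, which has the same characteristic polynomial as A) gives
  χ_A(x) = x^4 + 12*x^3 + 54*x^2 + 108*x + 81
which factors as (x + 3)^4. The eigenvalues (with algebraic multiplicities) are λ = -3 with multiplicity 4.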